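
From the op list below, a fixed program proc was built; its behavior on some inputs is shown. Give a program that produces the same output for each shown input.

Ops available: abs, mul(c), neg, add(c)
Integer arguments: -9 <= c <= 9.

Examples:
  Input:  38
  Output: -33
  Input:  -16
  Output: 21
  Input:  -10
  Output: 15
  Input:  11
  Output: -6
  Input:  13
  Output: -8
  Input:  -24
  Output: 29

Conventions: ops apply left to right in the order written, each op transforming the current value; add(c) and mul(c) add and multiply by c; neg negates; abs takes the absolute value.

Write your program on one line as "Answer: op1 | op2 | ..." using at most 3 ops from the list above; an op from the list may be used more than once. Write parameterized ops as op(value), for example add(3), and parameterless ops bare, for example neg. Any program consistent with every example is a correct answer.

add(-5) | neg

Check, running the answer program on each example:
  38 -> 33 -> -33
  -16 -> -21 -> 21
  -10 -> -15 -> 15
  11 -> 6 -> -6
  13 -> 8 -> -8
  -24 -> -29 -> 29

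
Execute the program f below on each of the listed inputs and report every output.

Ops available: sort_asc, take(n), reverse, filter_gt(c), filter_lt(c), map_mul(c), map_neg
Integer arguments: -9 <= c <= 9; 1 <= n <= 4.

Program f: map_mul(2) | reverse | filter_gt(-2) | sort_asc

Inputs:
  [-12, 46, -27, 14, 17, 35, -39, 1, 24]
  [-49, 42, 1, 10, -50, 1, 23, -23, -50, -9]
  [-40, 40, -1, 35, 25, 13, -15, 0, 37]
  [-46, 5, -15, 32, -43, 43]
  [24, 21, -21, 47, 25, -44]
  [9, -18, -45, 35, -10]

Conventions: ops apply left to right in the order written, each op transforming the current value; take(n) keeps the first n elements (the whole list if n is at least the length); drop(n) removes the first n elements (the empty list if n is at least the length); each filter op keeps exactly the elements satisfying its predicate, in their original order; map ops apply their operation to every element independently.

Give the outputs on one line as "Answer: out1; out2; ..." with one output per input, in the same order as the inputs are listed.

[2, 28, 34, 48, 70, 92]; [2, 2, 20, 46, 84]; [0, 26, 50, 70, 74, 80]; [10, 64, 86]; [42, 48, 50, 94]; [18, 70]

Execution, op by op:
  [-12, 46, -27, 14, 17, 35, -39, 1, 24] -> [-24, 92, -54, 28, 34, 70, -78, 2, 48] -> [48, 2, -78, 70, 34, 28, -54, 92, -24] -> [48, 2, 70, 34, 28, 92] -> [2, 28, 34, 48, 70, 92]
  [-49, 42, 1, 10, -50, 1, 23, -23, -50, -9] -> [-98, 84, 2, 20, -100, 2, 46, -46, -100, -18] -> [-18, -100, -46, 46, 2, -100, 20, 2, 84, -98] -> [46, 2, 20, 2, 84] -> [2, 2, 20, 46, 84]
  [-40, 40, -1, 35, 25, 13, -15, 0, 37] -> [-80, 80, -2, 70, 50, 26, -30, 0, 74] -> [74, 0, -30, 26, 50, 70, -2, 80, -80] -> [74, 0, 26, 50, 70, 80] -> [0, 26, 50, 70, 74, 80]
  [-46, 5, -15, 32, -43, 43] -> [-92, 10, -30, 64, -86, 86] -> [86, -86, 64, -30, 10, -92] -> [86, 64, 10] -> [10, 64, 86]
  [24, 21, -21, 47, 25, -44] -> [48, 42, -42, 94, 50, -88] -> [-88, 50, 94, -42, 42, 48] -> [50, 94, 42, 48] -> [42, 48, 50, 94]
  [9, -18, -45, 35, -10] -> [18, -36, -90, 70, -20] -> [-20, 70, -90, -36, 18] -> [70, 18] -> [18, 70]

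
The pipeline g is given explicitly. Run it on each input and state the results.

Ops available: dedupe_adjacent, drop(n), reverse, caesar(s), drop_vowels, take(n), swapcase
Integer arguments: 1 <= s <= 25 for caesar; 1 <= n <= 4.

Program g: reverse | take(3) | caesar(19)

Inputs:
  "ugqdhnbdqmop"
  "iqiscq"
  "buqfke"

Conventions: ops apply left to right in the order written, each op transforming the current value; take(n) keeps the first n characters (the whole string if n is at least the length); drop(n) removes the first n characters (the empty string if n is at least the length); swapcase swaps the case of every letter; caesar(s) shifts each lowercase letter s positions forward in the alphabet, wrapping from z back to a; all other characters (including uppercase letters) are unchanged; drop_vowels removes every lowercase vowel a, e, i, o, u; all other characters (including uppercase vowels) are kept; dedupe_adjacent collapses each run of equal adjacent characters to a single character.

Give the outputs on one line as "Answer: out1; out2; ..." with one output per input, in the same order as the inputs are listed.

"ihf"; "jvl"; "xdy"

Execution, op by op:
  "ugqdhnbdqmop" -> "pomqdbnhdqgu" -> "pom" -> "ihf"
  "iqiscq" -> "qcsiqi" -> "qcs" -> "jvl"
  "buqfke" -> "ekfqub" -> "ekf" -> "xdy"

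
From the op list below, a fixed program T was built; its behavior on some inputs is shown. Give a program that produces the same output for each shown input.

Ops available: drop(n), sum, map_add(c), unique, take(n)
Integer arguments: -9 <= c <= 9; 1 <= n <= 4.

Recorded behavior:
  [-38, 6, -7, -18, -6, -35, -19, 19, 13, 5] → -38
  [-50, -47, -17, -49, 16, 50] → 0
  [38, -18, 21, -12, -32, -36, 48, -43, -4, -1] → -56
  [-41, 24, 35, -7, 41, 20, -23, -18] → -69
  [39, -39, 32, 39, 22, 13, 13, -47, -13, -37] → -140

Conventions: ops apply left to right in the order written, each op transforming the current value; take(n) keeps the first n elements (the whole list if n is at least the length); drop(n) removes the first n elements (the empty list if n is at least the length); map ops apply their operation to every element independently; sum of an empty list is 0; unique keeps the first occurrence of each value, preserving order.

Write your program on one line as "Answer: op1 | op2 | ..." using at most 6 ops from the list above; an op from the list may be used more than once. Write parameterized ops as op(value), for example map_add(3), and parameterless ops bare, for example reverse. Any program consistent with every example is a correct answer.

drop(3) | drop(3) | map_add(-5) | map_add(-9) | sum

Check, running the answer program on each example:
  [-38, 6, -7, -18, -6, -35, -19, 19, 13, 5] -> [-18, -6, -35, -19, 19, 13, 5] -> [-19, 19, 13, 5] -> [-24, 14, 8, 0] -> [-33, 5, -1, -9] -> -38
  [-50, -47, -17, -49, 16, 50] -> [-49, 16, 50] -> [] -> [] -> [] -> 0
  [38, -18, 21, -12, -32, -36, 48, -43, -4, -1] -> [-12, -32, -36, 48, -43, -4, -1] -> [48, -43, -4, -1] -> [43, -48, -9, -6] -> [34, -57, -18, -15] -> -56
  [-41, 24, 35, -7, 41, 20, -23, -18] -> [-7, 41, 20, -23, -18] -> [-23, -18] -> [-28, -23] -> [-37, -32] -> -69
  [39, -39, 32, 39, 22, 13, 13, -47, -13, -37] -> [39, 22, 13, 13, -47, -13, -37] -> [13, -47, -13, -37] -> [8, -52, -18, -42] -> [-1, -61, -27, -51] -> -140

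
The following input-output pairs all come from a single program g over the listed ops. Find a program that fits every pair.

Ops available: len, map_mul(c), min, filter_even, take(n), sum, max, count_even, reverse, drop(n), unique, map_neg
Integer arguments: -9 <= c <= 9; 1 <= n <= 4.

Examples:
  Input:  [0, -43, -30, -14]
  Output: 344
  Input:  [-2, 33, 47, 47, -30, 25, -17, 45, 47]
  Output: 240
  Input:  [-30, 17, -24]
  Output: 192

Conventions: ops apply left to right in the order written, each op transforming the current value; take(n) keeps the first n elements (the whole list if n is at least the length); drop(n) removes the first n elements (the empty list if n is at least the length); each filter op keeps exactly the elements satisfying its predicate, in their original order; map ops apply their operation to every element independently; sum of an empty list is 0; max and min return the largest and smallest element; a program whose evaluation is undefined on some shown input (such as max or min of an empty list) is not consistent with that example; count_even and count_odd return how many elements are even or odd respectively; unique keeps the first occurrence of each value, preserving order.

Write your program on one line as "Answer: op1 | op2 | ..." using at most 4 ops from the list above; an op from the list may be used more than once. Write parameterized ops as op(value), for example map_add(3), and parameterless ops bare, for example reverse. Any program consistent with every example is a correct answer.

map_mul(-8) | drop(1) | max

Check, running the answer program on each example:
  [0, -43, -30, -14] -> [0, 344, 240, 112] -> [344, 240, 112] -> 344
  [-2, 33, 47, 47, -30, 25, -17, 45, 47] -> [16, -264, -376, -376, 240, -200, 136, -360, -376] -> [-264, -376, -376, 240, -200, 136, -360, -376] -> 240
  [-30, 17, -24] -> [240, -136, 192] -> [-136, 192] -> 192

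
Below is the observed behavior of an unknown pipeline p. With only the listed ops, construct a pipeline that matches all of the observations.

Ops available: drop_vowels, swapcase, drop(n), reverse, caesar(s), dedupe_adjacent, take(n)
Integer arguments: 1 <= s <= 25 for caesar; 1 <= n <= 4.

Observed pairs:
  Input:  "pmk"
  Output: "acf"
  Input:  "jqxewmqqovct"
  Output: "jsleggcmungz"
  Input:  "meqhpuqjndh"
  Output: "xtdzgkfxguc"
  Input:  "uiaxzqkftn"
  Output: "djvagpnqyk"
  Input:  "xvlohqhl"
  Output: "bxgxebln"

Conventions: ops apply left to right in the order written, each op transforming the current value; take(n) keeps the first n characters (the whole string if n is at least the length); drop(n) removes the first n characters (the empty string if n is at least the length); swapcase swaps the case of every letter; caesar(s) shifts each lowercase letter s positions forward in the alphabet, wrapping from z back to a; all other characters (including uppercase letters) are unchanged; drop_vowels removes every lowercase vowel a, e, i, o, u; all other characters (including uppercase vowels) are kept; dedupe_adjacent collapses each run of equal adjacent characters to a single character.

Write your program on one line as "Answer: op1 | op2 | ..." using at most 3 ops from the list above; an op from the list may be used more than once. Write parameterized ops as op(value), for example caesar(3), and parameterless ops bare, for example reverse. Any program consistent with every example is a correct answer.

caesar(16) | reverse

Check, running the answer program on each example:
  "pmk" -> "fca" -> "acf"
  "jqxewmqqovct" -> "zgnumcggelsj" -> "jsleggcmungz"
  "meqhpuqjndh" -> "cugxfkgzdtx" -> "xtdzgkfxguc"
  "uiaxzqkftn" -> "kyqnpgavjd" -> "djvagpnqyk"
  "xvlohqhl" -> "nlbexgxb" -> "bxgxebln"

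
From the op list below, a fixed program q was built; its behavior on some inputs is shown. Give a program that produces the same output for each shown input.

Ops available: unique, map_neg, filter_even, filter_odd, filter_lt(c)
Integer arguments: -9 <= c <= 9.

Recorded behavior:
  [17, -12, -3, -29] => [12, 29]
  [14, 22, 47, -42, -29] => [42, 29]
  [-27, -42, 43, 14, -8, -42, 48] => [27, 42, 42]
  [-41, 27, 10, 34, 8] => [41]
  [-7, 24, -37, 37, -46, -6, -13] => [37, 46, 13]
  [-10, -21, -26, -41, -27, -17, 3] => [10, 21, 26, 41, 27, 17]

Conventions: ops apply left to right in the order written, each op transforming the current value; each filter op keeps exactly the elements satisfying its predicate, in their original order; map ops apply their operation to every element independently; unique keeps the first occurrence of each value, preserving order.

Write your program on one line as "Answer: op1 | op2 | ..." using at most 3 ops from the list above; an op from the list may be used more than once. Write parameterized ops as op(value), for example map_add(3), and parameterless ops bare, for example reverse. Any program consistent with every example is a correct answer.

filter_lt(-8) | map_neg

Check, running the answer program on each example:
  [17, -12, -3, -29] -> [-12, -29] -> [12, 29]
  [14, 22, 47, -42, -29] -> [-42, -29] -> [42, 29]
  [-27, -42, 43, 14, -8, -42, 48] -> [-27, -42, -42] -> [27, 42, 42]
  [-41, 27, 10, 34, 8] -> [-41] -> [41]
  [-7, 24, -37, 37, -46, -6, -13] -> [-37, -46, -13] -> [37, 46, 13]
  [-10, -21, -26, -41, -27, -17, 3] -> [-10, -21, -26, -41, -27, -17] -> [10, 21, 26, 41, 27, 17]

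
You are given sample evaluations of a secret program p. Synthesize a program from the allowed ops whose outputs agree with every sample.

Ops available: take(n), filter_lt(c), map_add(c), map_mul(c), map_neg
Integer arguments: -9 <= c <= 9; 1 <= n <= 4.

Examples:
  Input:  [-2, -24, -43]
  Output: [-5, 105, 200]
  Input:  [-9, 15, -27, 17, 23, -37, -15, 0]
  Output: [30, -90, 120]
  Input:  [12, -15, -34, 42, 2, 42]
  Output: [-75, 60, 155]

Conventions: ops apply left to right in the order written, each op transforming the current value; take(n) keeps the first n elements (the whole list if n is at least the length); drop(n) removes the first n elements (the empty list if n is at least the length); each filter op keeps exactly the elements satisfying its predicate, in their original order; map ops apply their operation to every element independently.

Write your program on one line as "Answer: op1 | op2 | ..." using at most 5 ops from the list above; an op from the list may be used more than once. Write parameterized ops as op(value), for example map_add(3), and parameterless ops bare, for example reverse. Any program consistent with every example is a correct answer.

take(3) | map_add(3) | map_neg | map_mul(5)

Check, running the answer program on each example:
  [-2, -24, -43] -> [-2, -24, -43] -> [1, -21, -40] -> [-1, 21, 40] -> [-5, 105, 200]
  [-9, 15, -27, 17, 23, -37, -15, 0] -> [-9, 15, -27] -> [-6, 18, -24] -> [6, -18, 24] -> [30, -90, 120]
  [12, -15, -34, 42, 2, 42] -> [12, -15, -34] -> [15, -12, -31] -> [-15, 12, 31] -> [-75, 60, 155]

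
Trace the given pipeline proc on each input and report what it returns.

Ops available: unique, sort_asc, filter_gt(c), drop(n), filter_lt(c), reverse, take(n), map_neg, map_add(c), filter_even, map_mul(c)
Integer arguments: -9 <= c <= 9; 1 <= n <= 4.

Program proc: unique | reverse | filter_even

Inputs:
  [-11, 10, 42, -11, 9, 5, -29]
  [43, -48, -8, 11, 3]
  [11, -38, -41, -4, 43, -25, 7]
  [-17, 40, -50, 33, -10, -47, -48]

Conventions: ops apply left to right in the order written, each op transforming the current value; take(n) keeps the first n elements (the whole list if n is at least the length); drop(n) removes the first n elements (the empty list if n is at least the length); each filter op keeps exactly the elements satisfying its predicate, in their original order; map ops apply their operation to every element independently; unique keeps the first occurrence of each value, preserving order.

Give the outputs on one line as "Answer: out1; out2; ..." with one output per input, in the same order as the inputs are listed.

[42, 10]; [-8, -48]; [-4, -38]; [-48, -10, -50, 40]

Execution, op by op:
  [-11, 10, 42, -11, 9, 5, -29] -> [-11, 10, 42, 9, 5, -29] -> [-29, 5, 9, 42, 10, -11] -> [42, 10]
  [43, -48, -8, 11, 3] -> [43, -48, -8, 11, 3] -> [3, 11, -8, -48, 43] -> [-8, -48]
  [11, -38, -41, -4, 43, -25, 7] -> [11, -38, -41, -4, 43, -25, 7] -> [7, -25, 43, -4, -41, -38, 11] -> [-4, -38]
  [-17, 40, -50, 33, -10, -47, -48] -> [-17, 40, -50, 33, -10, -47, -48] -> [-48, -47, -10, 33, -50, 40, -17] -> [-48, -10, -50, 40]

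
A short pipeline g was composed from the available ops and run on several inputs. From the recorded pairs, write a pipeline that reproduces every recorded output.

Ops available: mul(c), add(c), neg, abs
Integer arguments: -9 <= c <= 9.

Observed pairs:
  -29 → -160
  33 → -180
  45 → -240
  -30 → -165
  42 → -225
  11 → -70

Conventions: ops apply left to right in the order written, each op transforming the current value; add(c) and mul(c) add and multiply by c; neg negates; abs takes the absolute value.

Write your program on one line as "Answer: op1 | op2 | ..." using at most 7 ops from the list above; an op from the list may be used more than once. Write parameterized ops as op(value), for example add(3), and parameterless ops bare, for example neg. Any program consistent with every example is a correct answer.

abs | neg | add(-4) | mul(5) | add(-4) | add(9)

Check, running the answer program on each example:
  -29 -> 29 -> -29 -> -33 -> -165 -> -169 -> -160
  33 -> 33 -> -33 -> -37 -> -185 -> -189 -> -180
  45 -> 45 -> -45 -> -49 -> -245 -> -249 -> -240
  -30 -> 30 -> -30 -> -34 -> -170 -> -174 -> -165
  42 -> 42 -> -42 -> -46 -> -230 -> -234 -> -225
  11 -> 11 -> -11 -> -15 -> -75 -> -79 -> -70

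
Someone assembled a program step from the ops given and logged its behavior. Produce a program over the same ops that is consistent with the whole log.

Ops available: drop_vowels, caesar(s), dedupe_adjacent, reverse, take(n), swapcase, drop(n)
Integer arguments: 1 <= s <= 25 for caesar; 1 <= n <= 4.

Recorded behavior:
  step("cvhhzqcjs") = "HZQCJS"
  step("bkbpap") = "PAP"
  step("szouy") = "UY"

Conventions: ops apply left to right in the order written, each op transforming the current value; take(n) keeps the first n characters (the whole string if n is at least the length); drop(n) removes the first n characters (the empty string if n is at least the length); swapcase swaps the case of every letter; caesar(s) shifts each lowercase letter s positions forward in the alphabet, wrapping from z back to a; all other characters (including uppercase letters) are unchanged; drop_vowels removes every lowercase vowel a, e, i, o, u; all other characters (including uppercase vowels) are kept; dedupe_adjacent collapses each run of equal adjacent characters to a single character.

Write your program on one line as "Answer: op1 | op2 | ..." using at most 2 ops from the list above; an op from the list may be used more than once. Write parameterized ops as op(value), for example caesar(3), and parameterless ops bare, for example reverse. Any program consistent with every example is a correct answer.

swapcase | drop(3)

Check, running the answer program on each example:
  "cvhhzqcjs" -> "CVHHZQCJS" -> "HZQCJS"
  "bkbpap" -> "BKBPAP" -> "PAP"
  "szouy" -> "SZOUY" -> "UY"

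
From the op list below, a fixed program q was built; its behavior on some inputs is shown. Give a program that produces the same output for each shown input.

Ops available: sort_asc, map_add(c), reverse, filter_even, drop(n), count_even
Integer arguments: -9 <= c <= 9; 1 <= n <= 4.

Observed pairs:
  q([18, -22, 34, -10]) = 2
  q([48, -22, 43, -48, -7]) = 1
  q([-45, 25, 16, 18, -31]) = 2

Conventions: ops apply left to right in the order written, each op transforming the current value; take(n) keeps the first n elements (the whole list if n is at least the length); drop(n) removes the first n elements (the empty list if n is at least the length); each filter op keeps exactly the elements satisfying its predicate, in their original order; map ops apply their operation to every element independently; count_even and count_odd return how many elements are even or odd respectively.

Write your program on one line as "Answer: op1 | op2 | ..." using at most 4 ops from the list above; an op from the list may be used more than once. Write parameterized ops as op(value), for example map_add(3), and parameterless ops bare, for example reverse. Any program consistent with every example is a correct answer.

map_add(-8) | drop(2) | filter_even | count_even

Check, running the answer program on each example:
  [18, -22, 34, -10] -> [10, -30, 26, -18] -> [26, -18] -> [26, -18] -> 2
  [48, -22, 43, -48, -7] -> [40, -30, 35, -56, -15] -> [35, -56, -15] -> [-56] -> 1
  [-45, 25, 16, 18, -31] -> [-53, 17, 8, 10, -39] -> [8, 10, -39] -> [8, 10] -> 2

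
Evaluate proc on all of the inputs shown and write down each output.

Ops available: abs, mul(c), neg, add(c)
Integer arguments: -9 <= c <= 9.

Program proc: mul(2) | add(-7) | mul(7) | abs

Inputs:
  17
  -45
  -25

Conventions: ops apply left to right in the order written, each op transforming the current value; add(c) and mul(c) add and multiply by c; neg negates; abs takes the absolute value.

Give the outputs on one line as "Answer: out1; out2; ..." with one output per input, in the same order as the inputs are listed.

189; 679; 399

Execution, op by op:
  17 -> 34 -> 27 -> 189 -> 189
  -45 -> -90 -> -97 -> -679 -> 679
  -25 -> -50 -> -57 -> -399 -> 399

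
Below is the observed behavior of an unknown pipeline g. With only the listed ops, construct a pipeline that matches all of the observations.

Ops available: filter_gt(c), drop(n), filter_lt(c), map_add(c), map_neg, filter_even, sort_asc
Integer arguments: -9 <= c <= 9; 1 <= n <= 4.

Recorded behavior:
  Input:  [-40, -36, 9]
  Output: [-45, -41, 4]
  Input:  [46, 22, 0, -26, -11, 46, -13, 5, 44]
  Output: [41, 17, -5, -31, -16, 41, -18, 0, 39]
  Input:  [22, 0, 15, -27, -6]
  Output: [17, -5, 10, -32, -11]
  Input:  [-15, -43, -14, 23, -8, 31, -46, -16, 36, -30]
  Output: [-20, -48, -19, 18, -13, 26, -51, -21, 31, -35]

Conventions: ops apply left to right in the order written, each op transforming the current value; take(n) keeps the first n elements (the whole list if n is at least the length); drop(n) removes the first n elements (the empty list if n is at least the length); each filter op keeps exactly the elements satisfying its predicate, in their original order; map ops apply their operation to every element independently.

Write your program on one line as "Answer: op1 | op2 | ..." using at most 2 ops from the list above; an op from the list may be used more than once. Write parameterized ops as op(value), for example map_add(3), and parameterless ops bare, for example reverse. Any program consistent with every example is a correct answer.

map_add(-4) | map_add(-1)

Check, running the answer program on each example:
  [-40, -36, 9] -> [-44, -40, 5] -> [-45, -41, 4]
  [46, 22, 0, -26, -11, 46, -13, 5, 44] -> [42, 18, -4, -30, -15, 42, -17, 1, 40] -> [41, 17, -5, -31, -16, 41, -18, 0, 39]
  [22, 0, 15, -27, -6] -> [18, -4, 11, -31, -10] -> [17, -5, 10, -32, -11]
  [-15, -43, -14, 23, -8, 31, -46, -16, 36, -30] -> [-19, -47, -18, 19, -12, 27, -50, -20, 32, -34] -> [-20, -48, -19, 18, -13, 26, -51, -21, 31, -35]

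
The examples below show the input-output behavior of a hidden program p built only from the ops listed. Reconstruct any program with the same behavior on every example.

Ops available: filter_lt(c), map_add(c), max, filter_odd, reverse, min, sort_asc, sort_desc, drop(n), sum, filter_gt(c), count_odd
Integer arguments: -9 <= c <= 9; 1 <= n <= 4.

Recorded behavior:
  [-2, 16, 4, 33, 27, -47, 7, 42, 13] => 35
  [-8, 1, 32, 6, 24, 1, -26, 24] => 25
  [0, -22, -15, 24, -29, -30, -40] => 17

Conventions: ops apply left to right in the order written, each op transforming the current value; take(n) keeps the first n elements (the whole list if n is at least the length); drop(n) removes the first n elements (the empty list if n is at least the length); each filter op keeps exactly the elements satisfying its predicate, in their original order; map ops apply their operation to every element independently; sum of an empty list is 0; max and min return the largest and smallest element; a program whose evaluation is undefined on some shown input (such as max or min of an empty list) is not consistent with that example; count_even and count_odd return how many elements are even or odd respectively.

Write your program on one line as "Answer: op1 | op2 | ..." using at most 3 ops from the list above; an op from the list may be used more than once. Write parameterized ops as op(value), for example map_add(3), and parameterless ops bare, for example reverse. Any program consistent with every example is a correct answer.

sort_desc | map_add(-7) | max

Check, running the answer program on each example:
  [-2, 16, 4, 33, 27, -47, 7, 42, 13] -> [42, 33, 27, 16, 13, 7, 4, -2, -47] -> [35, 26, 20, 9, 6, 0, -3, -9, -54] -> 35
  [-8, 1, 32, 6, 24, 1, -26, 24] -> [32, 24, 24, 6, 1, 1, -8, -26] -> [25, 17, 17, -1, -6, -6, -15, -33] -> 25
  [0, -22, -15, 24, -29, -30, -40] -> [24, 0, -15, -22, -29, -30, -40] -> [17, -7, -22, -29, -36, -37, -47] -> 17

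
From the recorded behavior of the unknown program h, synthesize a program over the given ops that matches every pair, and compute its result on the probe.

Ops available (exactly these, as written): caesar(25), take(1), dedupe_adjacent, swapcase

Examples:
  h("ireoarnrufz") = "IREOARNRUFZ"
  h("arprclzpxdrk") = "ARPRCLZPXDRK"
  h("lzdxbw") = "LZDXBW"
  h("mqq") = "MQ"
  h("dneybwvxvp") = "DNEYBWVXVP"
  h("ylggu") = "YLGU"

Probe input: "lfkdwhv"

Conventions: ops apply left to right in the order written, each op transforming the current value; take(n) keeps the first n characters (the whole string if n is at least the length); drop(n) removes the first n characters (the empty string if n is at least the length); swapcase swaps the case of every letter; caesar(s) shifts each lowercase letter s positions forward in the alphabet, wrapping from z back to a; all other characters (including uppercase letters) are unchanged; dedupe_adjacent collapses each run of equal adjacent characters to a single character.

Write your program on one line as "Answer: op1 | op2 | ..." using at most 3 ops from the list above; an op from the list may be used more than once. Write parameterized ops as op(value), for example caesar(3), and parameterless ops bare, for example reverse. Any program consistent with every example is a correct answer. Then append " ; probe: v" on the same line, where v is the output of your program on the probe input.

swapcase | dedupe_adjacent ; probe: "LFKDWHV"

Check, running the answer program on each example:
  "ireoarnrufz" -> "IREOARNRUFZ" -> "IREOARNRUFZ"
  "arprclzpxdrk" -> "ARPRCLZPXDRK" -> "ARPRCLZPXDRK"
  "lzdxbw" -> "LZDXBW" -> "LZDXBW"
  "mqq" -> "MQQ" -> "MQ"
  "dneybwvxvp" -> "DNEYBWVXVP" -> "DNEYBWVXVP"
  "ylggu" -> "YLGGU" -> "YLGU"
  probe: "lfkdwhv" -> "LFKDWHV" -> "LFKDWHV"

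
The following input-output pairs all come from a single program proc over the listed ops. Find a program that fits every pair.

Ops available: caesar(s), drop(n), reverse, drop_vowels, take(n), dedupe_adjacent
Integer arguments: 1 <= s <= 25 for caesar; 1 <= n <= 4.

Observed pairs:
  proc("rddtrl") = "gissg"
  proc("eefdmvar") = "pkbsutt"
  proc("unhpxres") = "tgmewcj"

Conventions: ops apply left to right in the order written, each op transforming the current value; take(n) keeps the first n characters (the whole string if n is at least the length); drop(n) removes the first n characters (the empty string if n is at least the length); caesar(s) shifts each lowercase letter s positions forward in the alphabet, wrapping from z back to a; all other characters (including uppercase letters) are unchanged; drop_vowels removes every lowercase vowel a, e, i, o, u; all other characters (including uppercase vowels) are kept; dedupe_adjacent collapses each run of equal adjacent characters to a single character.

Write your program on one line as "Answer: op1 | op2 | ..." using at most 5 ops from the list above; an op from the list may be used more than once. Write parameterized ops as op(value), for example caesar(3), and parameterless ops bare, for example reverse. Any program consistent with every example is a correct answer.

caesar(1) | caesar(3) | reverse | caesar(11) | drop(1)

Check, running the answer program on each example:
  "rddtrl" -> "seeusm" -> "vhhxvp" -> "pvxhhv" -> "agissg" -> "gissg"
  "eefdmvar" -> "ffgenwbs" -> "iijhqzev" -> "vezqhjii" -> "gpkbsutt" -> "pkbsutt"
  "unhpxres" -> "voiqysft" -> "yrltbviw" -> "wivbtlry" -> "htgmewcj" -> "tgmewcj"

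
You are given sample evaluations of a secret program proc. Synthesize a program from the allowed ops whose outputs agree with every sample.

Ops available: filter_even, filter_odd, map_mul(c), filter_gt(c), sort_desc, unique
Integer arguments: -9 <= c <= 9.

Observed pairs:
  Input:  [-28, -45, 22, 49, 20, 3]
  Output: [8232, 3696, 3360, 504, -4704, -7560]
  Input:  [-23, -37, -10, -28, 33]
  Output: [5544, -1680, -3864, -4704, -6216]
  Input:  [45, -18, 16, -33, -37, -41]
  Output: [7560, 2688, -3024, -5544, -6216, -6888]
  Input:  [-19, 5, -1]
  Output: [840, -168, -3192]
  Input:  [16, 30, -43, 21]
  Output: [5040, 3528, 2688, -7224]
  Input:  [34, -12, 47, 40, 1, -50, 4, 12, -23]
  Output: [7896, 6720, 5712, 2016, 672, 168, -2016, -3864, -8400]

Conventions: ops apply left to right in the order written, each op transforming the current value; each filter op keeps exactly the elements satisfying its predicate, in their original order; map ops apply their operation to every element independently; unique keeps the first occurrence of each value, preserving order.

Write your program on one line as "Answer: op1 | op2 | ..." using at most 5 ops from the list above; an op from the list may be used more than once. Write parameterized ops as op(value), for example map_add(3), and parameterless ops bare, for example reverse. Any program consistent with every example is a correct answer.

map_mul(-8) | map_mul(-3) | sort_desc | map_mul(7)

Check, running the answer program on each example:
  [-28, -45, 22, 49, 20, 3] -> [224, 360, -176, -392, -160, -24] -> [-672, -1080, 528, 1176, 480, 72] -> [1176, 528, 480, 72, -672, -1080] -> [8232, 3696, 3360, 504, -4704, -7560]
  [-23, -37, -10, -28, 33] -> [184, 296, 80, 224, -264] -> [-552, -888, -240, -672, 792] -> [792, -240, -552, -672, -888] -> [5544, -1680, -3864, -4704, -6216]
  [45, -18, 16, -33, -37, -41] -> [-360, 144, -128, 264, 296, 328] -> [1080, -432, 384, -792, -888, -984] -> [1080, 384, -432, -792, -888, -984] -> [7560, 2688, -3024, -5544, -6216, -6888]
  [-19, 5, -1] -> [152, -40, 8] -> [-456, 120, -24] -> [120, -24, -456] -> [840, -168, -3192]
  [16, 30, -43, 21] -> [-128, -240, 344, -168] -> [384, 720, -1032, 504] -> [720, 504, 384, -1032] -> [5040, 3528, 2688, -7224]
  [34, -12, 47, 40, 1, -50, 4, 12, -23] -> [-272, 96, -376, -320, -8, 400, -32, -96, 184] -> [816, -288, 1128, 960, 24, -1200, 96, 288, -552] -> [1128, 960, 816, 288, 96, 24, -288, -552, -1200] -> [7896, 6720, 5712, 2016, 672, 168, -2016, -3864, -8400]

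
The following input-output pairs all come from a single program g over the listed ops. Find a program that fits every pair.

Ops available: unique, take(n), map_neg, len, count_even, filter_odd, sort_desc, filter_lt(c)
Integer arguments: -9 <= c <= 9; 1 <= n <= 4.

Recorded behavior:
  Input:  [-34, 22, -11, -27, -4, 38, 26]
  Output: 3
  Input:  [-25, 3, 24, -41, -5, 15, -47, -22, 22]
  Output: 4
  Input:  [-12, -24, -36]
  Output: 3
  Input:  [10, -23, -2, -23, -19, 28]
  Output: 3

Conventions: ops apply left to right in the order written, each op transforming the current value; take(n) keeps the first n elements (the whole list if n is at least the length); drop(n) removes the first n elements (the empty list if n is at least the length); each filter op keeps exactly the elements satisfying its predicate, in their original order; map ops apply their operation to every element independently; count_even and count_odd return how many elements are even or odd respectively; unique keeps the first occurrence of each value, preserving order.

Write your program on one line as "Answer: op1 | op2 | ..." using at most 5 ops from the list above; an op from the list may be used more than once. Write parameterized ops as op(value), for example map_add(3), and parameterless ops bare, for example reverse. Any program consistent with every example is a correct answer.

sort_desc | filter_lt(-2) | filter_lt(-9) | len

Check, running the answer program on each example:
  [-34, 22, -11, -27, -4, 38, 26] -> [38, 26, 22, -4, -11, -27, -34] -> [-4, -11, -27, -34] -> [-11, -27, -34] -> 3
  [-25, 3, 24, -41, -5, 15, -47, -22, 22] -> [24, 22, 15, 3, -5, -22, -25, -41, -47] -> [-5, -22, -25, -41, -47] -> [-22, -25, -41, -47] -> 4
  [-12, -24, -36] -> [-12, -24, -36] -> [-12, -24, -36] -> [-12, -24, -36] -> 3
  [10, -23, -2, -23, -19, 28] -> [28, 10, -2, -19, -23, -23] -> [-19, -23, -23] -> [-19, -23, -23] -> 3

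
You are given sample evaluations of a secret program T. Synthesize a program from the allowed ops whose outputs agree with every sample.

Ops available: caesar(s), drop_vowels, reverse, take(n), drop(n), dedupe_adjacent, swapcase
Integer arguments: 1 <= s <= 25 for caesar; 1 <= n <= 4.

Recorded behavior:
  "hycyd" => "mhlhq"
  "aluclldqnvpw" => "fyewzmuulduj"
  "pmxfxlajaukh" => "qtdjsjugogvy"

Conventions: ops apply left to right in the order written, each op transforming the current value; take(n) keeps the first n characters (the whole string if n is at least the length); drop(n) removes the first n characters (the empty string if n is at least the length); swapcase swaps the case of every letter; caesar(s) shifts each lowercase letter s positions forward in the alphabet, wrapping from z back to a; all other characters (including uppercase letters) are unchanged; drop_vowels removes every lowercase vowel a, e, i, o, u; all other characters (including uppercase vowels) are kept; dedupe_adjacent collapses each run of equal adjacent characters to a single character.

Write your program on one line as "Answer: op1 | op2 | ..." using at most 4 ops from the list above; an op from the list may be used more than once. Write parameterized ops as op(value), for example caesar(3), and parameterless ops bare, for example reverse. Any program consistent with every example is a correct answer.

caesar(2) | caesar(7) | reverse

Check, running the answer program on each example:
  "hycyd" -> "jaeaf" -> "qhlhm" -> "mhlhq"
  "aluclldqnvpw" -> "cnwennfspxry" -> "judluumzweyf" -> "fyewzmuulduj"
  "pmxfxlajaukh" -> "rozhznclcwmj" -> "yvgogujsjdtq" -> "qtdjsjugogvy"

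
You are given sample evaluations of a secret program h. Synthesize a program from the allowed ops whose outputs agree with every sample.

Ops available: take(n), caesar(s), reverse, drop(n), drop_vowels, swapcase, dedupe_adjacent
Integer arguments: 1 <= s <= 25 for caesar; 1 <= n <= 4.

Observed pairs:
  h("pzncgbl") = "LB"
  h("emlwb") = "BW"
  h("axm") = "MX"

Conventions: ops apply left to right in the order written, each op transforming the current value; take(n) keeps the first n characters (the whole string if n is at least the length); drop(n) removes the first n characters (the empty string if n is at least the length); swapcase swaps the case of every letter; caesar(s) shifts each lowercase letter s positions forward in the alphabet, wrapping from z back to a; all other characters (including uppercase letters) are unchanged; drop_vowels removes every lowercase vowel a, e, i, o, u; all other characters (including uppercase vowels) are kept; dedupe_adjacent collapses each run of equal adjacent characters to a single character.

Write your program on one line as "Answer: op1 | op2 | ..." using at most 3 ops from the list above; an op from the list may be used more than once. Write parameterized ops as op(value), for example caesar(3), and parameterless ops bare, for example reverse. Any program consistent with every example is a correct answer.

reverse | swapcase | take(2)

Check, running the answer program on each example:
  "pzncgbl" -> "lbgcnzp" -> "LBGCNZP" -> "LB"
  "emlwb" -> "bwlme" -> "BWLME" -> "BW"
  "axm" -> "mxa" -> "MXA" -> "MX"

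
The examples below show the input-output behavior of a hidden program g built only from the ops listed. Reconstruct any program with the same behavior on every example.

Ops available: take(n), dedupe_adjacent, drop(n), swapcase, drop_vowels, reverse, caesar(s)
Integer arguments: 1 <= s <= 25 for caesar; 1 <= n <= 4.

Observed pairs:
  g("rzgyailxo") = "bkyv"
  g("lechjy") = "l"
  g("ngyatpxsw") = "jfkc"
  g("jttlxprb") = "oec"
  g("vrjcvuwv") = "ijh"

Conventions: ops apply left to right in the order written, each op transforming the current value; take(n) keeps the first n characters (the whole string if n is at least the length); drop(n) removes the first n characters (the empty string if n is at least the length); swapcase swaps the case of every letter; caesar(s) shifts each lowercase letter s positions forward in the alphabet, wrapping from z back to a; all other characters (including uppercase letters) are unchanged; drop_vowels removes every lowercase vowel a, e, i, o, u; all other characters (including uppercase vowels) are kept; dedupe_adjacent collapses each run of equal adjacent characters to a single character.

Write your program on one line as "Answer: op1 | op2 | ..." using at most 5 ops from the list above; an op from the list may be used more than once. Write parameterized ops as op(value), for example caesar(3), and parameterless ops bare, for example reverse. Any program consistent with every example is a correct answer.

drop(2) | drop(3) | caesar(13) | reverse

Check, running the answer program on each example:
  "rzgyailxo" -> "gyailxo" -> "ilxo" -> "vykb" -> "bkyv"
  "lechjy" -> "chjy" -> "y" -> "l" -> "l"
  "ngyatpxsw" -> "yatpxsw" -> "pxsw" -> "ckfj" -> "jfkc"
  "jttlxprb" -> "tlxprb" -> "prb" -> "ceo" -> "oec"
  "vrjcvuwv" -> "jcvuwv" -> "uwv" -> "hji" -> "ijh"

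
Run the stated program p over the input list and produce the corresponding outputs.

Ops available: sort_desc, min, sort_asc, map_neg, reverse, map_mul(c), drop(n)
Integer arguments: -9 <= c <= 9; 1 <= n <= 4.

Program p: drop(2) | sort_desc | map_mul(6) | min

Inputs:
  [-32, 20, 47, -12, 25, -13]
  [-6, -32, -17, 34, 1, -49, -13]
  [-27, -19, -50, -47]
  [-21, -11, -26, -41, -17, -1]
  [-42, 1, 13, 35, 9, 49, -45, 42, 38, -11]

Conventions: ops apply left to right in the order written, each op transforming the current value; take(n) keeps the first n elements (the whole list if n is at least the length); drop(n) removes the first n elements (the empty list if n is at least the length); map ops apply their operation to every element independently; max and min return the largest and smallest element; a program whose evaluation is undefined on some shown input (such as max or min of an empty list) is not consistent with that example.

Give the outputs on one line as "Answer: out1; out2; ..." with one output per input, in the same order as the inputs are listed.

Execution, op by op:
  [-32, 20, 47, -12, 25, -13] -> [47, -12, 25, -13] -> [47, 25, -12, -13] -> [282, 150, -72, -78] -> -78
  [-6, -32, -17, 34, 1, -49, -13] -> [-17, 34, 1, -49, -13] -> [34, 1, -13, -17, -49] -> [204, 6, -78, -102, -294] -> -294
  [-27, -19, -50, -47] -> [-50, -47] -> [-47, -50] -> [-282, -300] -> -300
  [-21, -11, -26, -41, -17, -1] -> [-26, -41, -17, -1] -> [-1, -17, -26, -41] -> [-6, -102, -156, -246] -> -246
  [-42, 1, 13, 35, 9, 49, -45, 42, 38, -11] -> [13, 35, 9, 49, -45, 42, 38, -11] -> [49, 42, 38, 35, 13, 9, -11, -45] -> [294, 252, 228, 210, 78, 54, -66, -270] -> -270

-78; -294; -300; -246; -270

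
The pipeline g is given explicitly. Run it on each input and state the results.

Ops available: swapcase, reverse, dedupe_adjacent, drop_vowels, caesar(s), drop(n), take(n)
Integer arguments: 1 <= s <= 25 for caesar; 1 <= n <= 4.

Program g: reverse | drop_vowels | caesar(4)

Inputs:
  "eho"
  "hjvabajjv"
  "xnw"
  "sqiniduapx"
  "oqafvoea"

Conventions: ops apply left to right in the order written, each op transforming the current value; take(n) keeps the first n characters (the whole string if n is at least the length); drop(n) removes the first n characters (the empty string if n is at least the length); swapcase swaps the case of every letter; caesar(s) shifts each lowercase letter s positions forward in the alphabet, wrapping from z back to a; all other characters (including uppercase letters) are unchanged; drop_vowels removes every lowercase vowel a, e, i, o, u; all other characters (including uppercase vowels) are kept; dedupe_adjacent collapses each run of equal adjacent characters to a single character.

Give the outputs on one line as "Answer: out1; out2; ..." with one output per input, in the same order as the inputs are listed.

"l"; "znnfznl"; "arb"; "bthruw"; "zju"

Execution, op by op:
  "eho" -> "ohe" -> "h" -> "l"
  "hjvabajjv" -> "vjjabavjh" -> "vjjbvjh" -> "znnfznl"
  "xnw" -> "wnx" -> "wnx" -> "arb"
  "sqiniduapx" -> "xpaudiniqs" -> "xpdnqs" -> "bthruw"
  "oqafvoea" -> "aeovfaqo" -> "vfq" -> "zju"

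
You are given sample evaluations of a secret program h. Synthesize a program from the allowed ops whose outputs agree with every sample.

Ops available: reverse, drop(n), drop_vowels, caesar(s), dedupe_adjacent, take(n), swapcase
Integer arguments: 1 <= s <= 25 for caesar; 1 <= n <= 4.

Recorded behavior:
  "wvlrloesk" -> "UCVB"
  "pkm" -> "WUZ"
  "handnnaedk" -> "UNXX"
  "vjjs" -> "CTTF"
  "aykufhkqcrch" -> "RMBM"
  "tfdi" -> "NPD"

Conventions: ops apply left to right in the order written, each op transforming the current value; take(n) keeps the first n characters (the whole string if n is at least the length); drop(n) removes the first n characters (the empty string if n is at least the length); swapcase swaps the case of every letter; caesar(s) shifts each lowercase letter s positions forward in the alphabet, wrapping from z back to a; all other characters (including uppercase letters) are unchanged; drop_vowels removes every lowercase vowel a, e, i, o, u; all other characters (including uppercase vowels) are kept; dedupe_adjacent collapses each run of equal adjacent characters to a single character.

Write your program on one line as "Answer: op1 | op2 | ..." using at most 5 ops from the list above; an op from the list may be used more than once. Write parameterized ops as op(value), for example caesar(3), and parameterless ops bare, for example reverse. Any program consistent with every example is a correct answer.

drop_vowels | reverse | take(4) | caesar(10) | swapcase

Check, running the answer program on each example:
  "wvlrloesk" -> "wvlrlsk" -> "kslrlvw" -> "kslr" -> "ucvb" -> "UCVB"
  "pkm" -> "pkm" -> "mkp" -> "mkp" -> "wuz" -> "WUZ"
  "handnnaedk" -> "hndnndk" -> "kdnndnh" -> "kdnn" -> "unxx" -> "UNXX"
  "vjjs" -> "vjjs" -> "sjjv" -> "sjjv" -> "cttf" -> "CTTF"
  "aykufhkqcrch" -> "ykfhkqcrch" -> "hcrcqkhfky" -> "hcrc" -> "rmbm" -> "RMBM"
  "tfdi" -> "tfd" -> "dft" -> "dft" -> "npd" -> "NPD"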